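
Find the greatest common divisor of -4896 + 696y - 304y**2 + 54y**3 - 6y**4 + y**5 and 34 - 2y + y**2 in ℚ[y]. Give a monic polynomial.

Euclidean algorithm in ℚ[y]:
  y**5 - 6y**4 + 54y**3 - 304y**2 + 696y - 4896 = (y**3 - 4y**2 + 12y - 144)(y**2 - 2y + 34) + (0)
The last nonzero remainder y**2 - 2y + 34 is already monic.

34 - 2y + y**2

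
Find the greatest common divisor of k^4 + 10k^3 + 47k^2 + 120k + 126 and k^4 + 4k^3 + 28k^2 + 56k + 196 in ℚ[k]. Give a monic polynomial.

k^2 + 4k + 14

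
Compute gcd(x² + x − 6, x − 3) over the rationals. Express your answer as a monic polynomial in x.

1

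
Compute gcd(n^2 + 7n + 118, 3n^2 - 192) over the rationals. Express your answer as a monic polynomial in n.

1

Apply the Euclidean algorithm:
  n^2 + 7n + 118 = (1/3)(3n^2 - 192) + (7n + 182)
  3n^2 - 192 = ((3/7)n - 78/7)(7n + 182) + (1836)
  7n + 182 = ((7/1836)n + 91/918)(1836) + (0)
The last nonzero remainder is the constant 1836, so the polynomials are coprime and gcd = 1.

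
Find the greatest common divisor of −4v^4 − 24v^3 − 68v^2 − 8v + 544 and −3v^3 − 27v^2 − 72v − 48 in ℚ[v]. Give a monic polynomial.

Apply the Euclidean algorithm:
  −4v^4 − 24v^3 − 68v^2 − 8v + 544 = ((4/3)v − 4)(−3v^3 − 27v^2 − 72v − 48) + (−80v^2 − 232v + 352)
  −3v^3 − 27v^2 − 72v − 48 = ((3/80)v + 183/800)(−80v^2 − 232v + 352) + (−(3213/100)v − 3213/25)
  −80v^2 − 232v + 352 = ((8000/3213)v − 8800/3213)(−(3213/100)v − 3213/25) + (0)
Last nonzero remainder: −(3213/100)v − 3213/25. Dividing through by −3213/100 gives the monic gcd v + 4.

v + 4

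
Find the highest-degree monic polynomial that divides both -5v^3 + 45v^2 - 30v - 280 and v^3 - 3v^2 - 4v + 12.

Repeated division with remainder:
  -5v^3 + 45v^2 - 30v - 280 = (-5)(v^3 - 3v^2 - 4v + 12) + (30v^2 - 50v - 220)
  v^3 - 3v^2 - 4v + 12 = ((1/30)v - 2/45)(30v^2 - 50v - 220) + ((10/9)v + 20/9)
  30v^2 - 50v - 220 = (27v - 99)((10/9)v + 20/9) + (0)
Last nonzero remainder: (10/9)v + 20/9. Dividing through by 10/9 gives the monic gcd v + 2.

v + 2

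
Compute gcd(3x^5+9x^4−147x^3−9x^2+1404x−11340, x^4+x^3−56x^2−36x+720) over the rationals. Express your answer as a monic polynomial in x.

Euclidean algorithm in ℚ[x]:
  3x^5+9x^4−147x^3−9x^2+1404x−11340 = (3x+6)(x^4+x^3−56x^2−36x+720) + (15x^3+435x^2−540x−15660)
  x^4+x^3−56x^2−36x+720 = ((1/15)x−28/15)(15x^3+435x^2−540x−15660) + (792x^2−28512)
  15x^3+435x^2−540x−15660 = ((5/264)x+145/264)(792x^2−28512) + (0)
Last nonzero remainder: 792x^2−28512. Dividing through by 792 gives the monic gcd x^2−36.

x^2−36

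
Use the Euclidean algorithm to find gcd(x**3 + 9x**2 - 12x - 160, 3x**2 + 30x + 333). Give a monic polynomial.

Apply the Euclidean algorithm:
  x**3 + 9x**2 - 12x - 160 = ((1/3)x - 1/3)(3x**2 + 30x + 333) + (-113x - 49)
  3x**2 + 30x + 333 = (-(3/113)x - 3243/12769)(-113x - 49) + (4093170/12769)
  -113x - 49 = (-(1442897/4093170)x - 625681/4093170)(4093170/12769) + (0)
The last nonzero remainder is the constant 4093170/12769, so the polynomials are coprime and gcd = 1.

1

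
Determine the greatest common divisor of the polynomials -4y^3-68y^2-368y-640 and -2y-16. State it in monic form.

y+8

Apply the Euclidean algorithm:
  -4y^3-68y^2-368y-640 = (2y^2+18y+40)(-2y-16) + (0)
Last nonzero remainder: -2y-16. Dividing through by -2 gives the monic gcd y+8.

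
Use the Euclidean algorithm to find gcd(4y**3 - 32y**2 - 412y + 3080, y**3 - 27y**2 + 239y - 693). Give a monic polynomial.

y**2 - 18y + 77

By polynomial division,
  4y**3 - 32y**2 - 412y + 3080 = (4)(y**3 - 27y**2 + 239y - 693) + (76y**2 - 1368y + 5852)
  y**3 - 27y**2 + 239y - 693 = ((1/76)y - 9/76)(76y**2 - 1368y + 5852) + (0)
Last nonzero remainder: 76y**2 - 1368y + 5852. Dividing through by 76 gives the monic gcd y**2 - 18y + 77.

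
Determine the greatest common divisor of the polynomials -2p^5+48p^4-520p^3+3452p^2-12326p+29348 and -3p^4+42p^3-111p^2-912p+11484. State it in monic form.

p^3-20p^2+157p-638

Euclidean algorithm in ℚ[p]:
  -2p^5+48p^4-520p^3+3452p^2-12326p+29348 = ((2/3)p-20/3)(-3p^4+42p^3-111p^2-912p+11484) + (-166p^3+3320p^2-26062p+105908)
  -3p^4+42p^3-111p^2-912p+11484 = ((3/166)p+9/83)(-166p^3+3320p^2-26062p+105908) + (0)
Last nonzero remainder: -166p^3+3320p^2-26062p+105908. Dividing through by -166 gives the monic gcd p^3-20p^2+157p-638.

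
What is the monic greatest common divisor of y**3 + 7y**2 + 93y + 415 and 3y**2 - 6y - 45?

1

By polynomial division,
  y**3 + 7y**2 + 93y + 415 = ((1/3)y + 3)(3y**2 - 6y - 45) + (126y + 550)
  3y**2 - 6y - 45 = ((1/42)y - 401/2646)(126y + 550) + (50740/1323)
  126y + 550 = ((83349/25370)y + 72765/5074)(50740/1323) + (0)
The last nonzero remainder is the constant 50740/1323, so the polynomials are coprime and gcd = 1.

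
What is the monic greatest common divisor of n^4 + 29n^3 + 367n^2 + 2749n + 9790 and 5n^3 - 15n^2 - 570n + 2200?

Apply the Euclidean algorithm:
  n^4 + 29n^3 + 367n^2 + 2749n + 9790 = ((1/5)n + 32/5)(5n^3 - 15n^2 - 570n + 2200) + (577n^2 + 5957n - 4290)
  5n^3 - 15n^2 - 570n + 2200 = ((5/577)n - 38440/332929)(577n^2 + 5957n - 4290) + ((51594200/332929)n + 567536200/332929)
  577n^2 + 5957n - 4290 = ((192100033/51594200)n - 12984231/5159420)((51594200/332929)n + 567536200/332929) + (0)
Last nonzero remainder: (51594200/332929)n + 567536200/332929. Dividing through by 51594200/332929 gives the monic gcd n + 11.

n + 11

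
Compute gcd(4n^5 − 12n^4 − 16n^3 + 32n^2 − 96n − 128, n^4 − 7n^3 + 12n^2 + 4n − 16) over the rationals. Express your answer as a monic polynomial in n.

n^2 − 3n − 4

By polynomial division,
  4n^5 − 12n^4 − 16n^3 + 32n^2 − 96n − 128 = (4n + 16)(n^4 − 7n^3 + 12n^2 + 4n − 16) + (48n^3 − 176n^2 − 96n + 128)
  n^4 − 7n^3 + 12n^2 + 4n − 16 = ((1/48)n − 5/72)(48n^3 − 176n^2 − 96n + 128) + ((16/9)n^2 − (16/3)n − 64/9)
  48n^3 − 176n^2 − 96n + 128 = (27n − 18)((16/9)n^2 − (16/3)n − 64/9) + (0)
Last nonzero remainder: (16/9)n^2 − (16/3)n − 64/9. Dividing through by 16/9 gives the monic gcd n^2 − 3n − 4.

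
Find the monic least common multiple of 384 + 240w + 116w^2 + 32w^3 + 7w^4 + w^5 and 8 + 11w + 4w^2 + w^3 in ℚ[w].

384 + 624w + 356w^2 + 148w^3 + 39w^4 + 8w^5 + w^6

Apply the Euclidean algorithm:
  w^5 + 7w^4 + 32w^3 + 116w^2 + 240w + 384 = (w^2 + 3w + 9)(w^3 + 4w^2 + 11w + 8) + (39w^2 + 117w + 312)
  w^3 + 4w^2 + 11w + 8 = ((1/39)w + 1/39)(39w^2 + 117w + 312) + (0)
Last nonzero remainder: 39w^2 + 117w + 312. Dividing through by 39 gives the monic gcd w^2 + 3w + 8.
Then lcm(f, g) = f·g / gcd(f, g); expanding and making the result monic gives the answer.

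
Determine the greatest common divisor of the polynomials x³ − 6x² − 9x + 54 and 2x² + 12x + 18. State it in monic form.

x + 3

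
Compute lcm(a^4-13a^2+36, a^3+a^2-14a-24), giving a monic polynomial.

Euclidean algorithm in ℚ[a]:
  a^4-13a^2+36 = (a-1)(a^3+a^2-14a-24) + (2a^2+10a+12)
  a^3+a^2-14a-24 = ((1/2)a-2)(2a^2+10a+12) + (0)
Last nonzero remainder: 2a^2+10a+12. Dividing through by 2 gives the monic gcd a^2+5a+6.
Then lcm(f, g) = f·g / gcd(f, g); expanding and making the result monic gives the answer.

a^5-4a^4-13a^3+52a^2+36a-144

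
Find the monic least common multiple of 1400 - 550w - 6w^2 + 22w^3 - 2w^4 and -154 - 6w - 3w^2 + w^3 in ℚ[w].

Euclidean algorithm in ℚ[w]:
  -2w^4 + 22w^3 - 6w^2 - 550w + 1400 = (-2w + 16)(w^3 - 3w^2 - 6w - 154) + (30w^2 - 762w + 3864)
  w^3 - 3w^2 - 6w - 154 = ((1/30)w + 56/75)(30w^2 - 762w + 3864) + ((10854/25)w - 75978/25)
  30w^2 - 762w + 3864 = ((125/1809)w - 2300/1809)((10854/25)w - 75978/25) + (0)
Last nonzero remainder: (10854/25)w - 75978/25. Dividing through by 10854/25 gives the monic gcd w - 7.
Then lcm(f, g) = f·g / gcd(f, g); expanding and making the result monic gives the answer.

-15400 + 3250w + 466w^2 + 45w^3 - 19w^4 - 7w^5 + w^6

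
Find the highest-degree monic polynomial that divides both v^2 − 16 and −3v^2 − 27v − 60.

v + 4

Repeated division with remainder:
  v^2 − 16 = (−1/3)(−3v^2 − 27v − 60) + (−9v − 36)
  −3v^2 − 27v − 60 = ((1/3)v + 5/3)(−9v − 36) + (0)
Last nonzero remainder: −9v − 36. Dividing through by −9 gives the monic gcd v + 4.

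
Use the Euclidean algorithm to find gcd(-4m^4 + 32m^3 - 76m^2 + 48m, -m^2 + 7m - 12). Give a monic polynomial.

Euclidean algorithm in ℚ[m]:
  -4m^4 + 32m^3 - 76m^2 + 48m = (4m^2 - 4m)(-m^2 + 7m - 12) + (0)
Last nonzero remainder: -m^2 + 7m - 12. Dividing through by -1 gives the monic gcd m^2 - 7m + 12.

m^2 - 7m + 12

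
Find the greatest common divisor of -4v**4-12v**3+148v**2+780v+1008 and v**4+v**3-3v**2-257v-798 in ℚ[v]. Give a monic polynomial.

Euclidean algorithm in ℚ[v]:
  -4v**4-12v**3+148v**2+780v+1008 = (-4)(v**4+v**3-3v**2-257v-798) + (-8v**3+136v**2-248v-2184)
  v**4+v**3-3v**2-257v-798 = (-(1/8)v-9/4)(-8v**3+136v**2-248v-2184) + (272v**2-1088v-5712)
  -8v**3+136v**2-248v-2184 = (-(1/34)v+13/34)(272v**2-1088v-5712) + (0)
Last nonzero remainder: 272v**2-1088v-5712. Dividing through by 272 gives the monic gcd v**2-4v-21.

v**2-4v-21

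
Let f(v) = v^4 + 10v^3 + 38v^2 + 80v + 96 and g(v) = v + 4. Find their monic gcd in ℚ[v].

Euclidean algorithm in ℚ[v]:
  v^4 + 10v^3 + 38v^2 + 80v + 96 = (v^3 + 6v^2 + 14v + 24)(v + 4) + (0)
The last nonzero remainder v + 4 is already monic.

v + 4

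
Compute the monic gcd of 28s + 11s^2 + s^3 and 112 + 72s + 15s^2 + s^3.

Repeated division with remainder:
  s^3 + 11s^2 + 28s = (s^3 + 15s^2 + 72s + 112) + (-4s^2 - 44s - 112)
  s^3 + 15s^2 + 72s + 112 = (-(1/4)s - 1)(-4s^2 - 44s - 112) + (0)
Last nonzero remainder: -4s^2 - 44s - 112. Dividing through by -4 gives the monic gcd s^2 + 11s + 28.

28 + 11s + s^2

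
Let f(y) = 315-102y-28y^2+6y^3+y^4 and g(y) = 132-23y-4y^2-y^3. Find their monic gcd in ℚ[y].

-3+y

Apply the Euclidean algorithm:
  y^4+6y^3-28y^2-102y+315 = (-y-2)(-y^3-4y^2-23y+132) + (-59y^2-16y+579)
  -y^3-4y^2-23y+132 = ((1/59)y+220/3481)(-59y^2-16y+579) + (-(110704/3481)y+332112/3481)
  -59y^2-16y+579 = ((205379/110704)y+671833/110704)(-(110704/3481)y+332112/3481) + (0)
Last nonzero remainder: -(110704/3481)y+332112/3481. Dividing through by -110704/3481 gives the monic gcd y-3.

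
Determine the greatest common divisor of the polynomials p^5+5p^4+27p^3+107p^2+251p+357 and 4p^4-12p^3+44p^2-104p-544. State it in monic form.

p^2-p+17

Repeated division with remainder:
  p^5+5p^4+27p^3+107p^2+251p+357 = ((1/4)p+2)(4p^4-12p^3+44p^2-104p-544) + (40p^3+45p^2+595p+1445)
  4p^4-12p^3+44p^2-104p-544 = ((1/10)p-33/80)(40p^3+45p^2+595p+1445) + ((49/16)p^2-(49/16)p+833/16)
  40p^3+45p^2+595p+1445 = ((640/49)p+1360/49)((49/16)p^2-(49/16)p+833/16) + (0)
Last nonzero remainder: (49/16)p^2-(49/16)p+833/16. Dividing through by 49/16 gives the monic gcd p^2-p+17.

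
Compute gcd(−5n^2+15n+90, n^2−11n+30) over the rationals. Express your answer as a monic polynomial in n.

By polynomial division,
  −5n^2+15n+90 = (−5)(n^2−11n+30) + (−40n+240)
  n^2−11n+30 = (−(1/40)n+1/8)(−40n+240) + (0)
Last nonzero remainder: −40n+240. Dividing through by −40 gives the monic gcd n−6.

n−6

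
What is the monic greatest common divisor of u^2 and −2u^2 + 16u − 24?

By polynomial division,
  u^2 = (−1/2)(−2u^2 + 16u − 24) + (8u − 12)
  −2u^2 + 16u − 24 = (−(1/4)u + 13/8)(8u − 12) + (−9/2)
  8u − 12 = (−(16/9)u + 8/3)(−9/2) + (0)
The last nonzero remainder is the constant −9/2, so the polynomials are coprime and gcd = 1.

1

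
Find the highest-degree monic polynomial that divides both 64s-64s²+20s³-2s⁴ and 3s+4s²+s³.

By polynomial division,
  -2s⁴+20s³-64s²+64s = (-2s+28)(s³+4s²+3s) + (-170s²-20s)
  s³+4s²+3s = (-(1/170)s-33/1445)(-170s²-20s) + ((735/289)s)
  -170s²-20s = (-(9826/147)s-1156/147)((735/289)s) + (0)
Last nonzero remainder: (735/289)s. Dividing through by 735/289 gives the monic gcd s.

s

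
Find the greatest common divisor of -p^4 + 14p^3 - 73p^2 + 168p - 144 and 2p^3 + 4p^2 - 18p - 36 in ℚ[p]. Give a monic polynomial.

Euclidean algorithm in ℚ[p]:
  -p^4 + 14p^3 - 73p^2 + 168p - 144 = (-(1/2)p + 8)(2p^3 + 4p^2 - 18p - 36) + (-114p^2 + 294p + 144)
  2p^3 + 4p^2 - 18p - 36 = (-(1/57)p - 29/361)(-114p^2 + 294p + 144) + ((2940/361)p - 8820/361)
  -114p^2 + 294p + 144 = (-(6859/490)p - 1444/245)((2940/361)p - 8820/361) + (0)
Last nonzero remainder: (2940/361)p - 8820/361. Dividing through by 2940/361 gives the monic gcd p - 3.

p - 3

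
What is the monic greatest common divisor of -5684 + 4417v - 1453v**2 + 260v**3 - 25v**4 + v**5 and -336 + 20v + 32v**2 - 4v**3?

28 - 11v + v**2

By polynomial division,
  v**5 - 25v**4 + 260v**3 - 1453v**2 + 4417v - 5684 = (-(1/4)v**2 + (17/4)v - 129/4)(-4v**3 + 32v**2 + 20v - 336) + (-590v**2 + 6490v - 16520)
  -4v**3 + 32v**2 + 20v - 336 = ((2/295)v + 6/295)(-590v**2 + 6490v - 16520) + (0)
Last nonzero remainder: -590v**2 + 6490v - 16520. Dividing through by -590 gives the monic gcd v**2 - 11v + 28.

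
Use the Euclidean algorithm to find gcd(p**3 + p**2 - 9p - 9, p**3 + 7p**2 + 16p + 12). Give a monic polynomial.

By polynomial division,
  p**3 + p**2 - 9p - 9 = (p**3 + 7p**2 + 16p + 12) + (-6p**2 - 25p - 21)
  p**3 + 7p**2 + 16p + 12 = (-(1/6)p - 17/36)(-6p**2 - 25p - 21) + ((25/36)p + 25/12)
  -6p**2 - 25p - 21 = (-(216/25)p - 252/25)((25/36)p + 25/12) + (0)
Last nonzero remainder: (25/36)p + 25/12. Dividing through by 25/36 gives the monic gcd p + 3.

p + 3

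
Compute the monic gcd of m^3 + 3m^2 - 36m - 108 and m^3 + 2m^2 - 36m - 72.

m^2 - 36

By polynomial division,
  m^3 + 3m^2 - 36m - 108 = (m^3 + 2m^2 - 36m - 72) + (m^2 - 36)
  m^3 + 2m^2 - 36m - 72 = (m + 2)(m^2 - 36) + (0)
The last nonzero remainder m^2 - 36 is already monic.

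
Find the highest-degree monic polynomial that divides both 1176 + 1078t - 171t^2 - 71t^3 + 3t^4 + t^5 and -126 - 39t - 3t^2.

42 + 13t + t^2

Repeated division with remainder:
  t^5 + 3t^4 - 71t^3 - 171t^2 + 1078t + 1176 = (-(1/3)t^3 + (10/3)t^2 - (17/3)t - 28/3)(-3t^2 - 39t - 126) + (0)
Last nonzero remainder: -3t^2 - 39t - 126. Dividing through by -3 gives the monic gcd t^2 + 13t + 42.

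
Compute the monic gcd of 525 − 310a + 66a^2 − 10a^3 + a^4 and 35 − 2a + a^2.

Apply the Euclidean algorithm:
  a^4 − 10a^3 + 66a^2 − 310a + 525 = (a^2 − 8a + 15)(a^2 − 2a + 35) + (0)
The last nonzero remainder a^2 − 2a + 35 is already monic.

35 − 2a + a^2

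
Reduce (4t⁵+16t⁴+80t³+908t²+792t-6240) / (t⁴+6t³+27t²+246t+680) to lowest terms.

Repeated division with remainder:
  4t⁵+16t⁴+80t³+908t²+792t-6240 = (4t-8)(t⁴+6t³+27t²+246t+680) + (20t³+140t²+40t-800)
  t⁴+6t³+27t²+246t+680 = ((1/20)t-1/20)(20t³+140t²+40t-800) + (32t²+288t+640)
  20t³+140t²+40t-800 = ((5/8)t-5/4)(32t²+288t+640) + (0)
Last nonzero remainder: 32t²+288t+640. Dividing through by 32 gives the monic gcd t²+9t+20.
Cancel t²+9t+20 from numerator and denominator to get the reduced form.

(4t³-20t²+180t-312)/(t²-3t+34)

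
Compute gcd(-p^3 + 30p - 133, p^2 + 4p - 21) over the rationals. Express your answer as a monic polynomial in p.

Repeated division with remainder:
  -p^3 + 30p - 133 = (-p + 4)(p^2 + 4p - 21) + (-7p - 49)
  p^2 + 4p - 21 = (-(1/7)p + 3/7)(-7p - 49) + (0)
Last nonzero remainder: -7p - 49. Dividing through by -7 gives the monic gcd p + 7.

p + 7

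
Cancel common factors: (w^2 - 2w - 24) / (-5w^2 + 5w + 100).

Apply the Euclidean algorithm:
  w^2 - 2w - 24 = (-1/5)(-5w^2 + 5w + 100) + (-w - 4)
  -5w^2 + 5w + 100 = (5w - 25)(-w - 4) + (0)
Last nonzero remainder: -w - 4. Dividing through by -1 gives the monic gcd w + 4.
Cancel w + 4 from numerator and denominator to get the reduced form.

(-w + 6)/(5w - 25)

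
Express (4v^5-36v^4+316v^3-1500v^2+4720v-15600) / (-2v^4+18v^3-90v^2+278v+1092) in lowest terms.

Euclidean algorithm in ℚ[v]:
  4v^5-36v^4+316v^3-1500v^2+4720v-15600 = (-2v)(-2v^4+18v^3-90v^2+278v+1092) + (136v^3-944v^2+6904v-15600)
  -2v^4+18v^3-90v^2+278v+1092 = (-(1/68)v+35/1156)(136v^3-944v^2+6904v-15600) + ((11592/289)v^2-(46368/289)v+452088/289)
  136v^3-944v^2+6904v-15600 = ((4913/1449)v-14450/1449)((11592/289)v^2-(46368/289)v+452088/289) + (0)
Last nonzero remainder: (11592/289)v^2-(46368/289)v+452088/289. Dividing through by 11592/289 gives the monic gcd v^2-4v+39.
Cancel v^2-4v+39 from numerator and denominator to get the reduced form.

(-2v^3+10v^2-40v+200)/(v^2-5v-14)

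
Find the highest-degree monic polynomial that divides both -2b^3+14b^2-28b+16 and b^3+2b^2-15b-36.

b-4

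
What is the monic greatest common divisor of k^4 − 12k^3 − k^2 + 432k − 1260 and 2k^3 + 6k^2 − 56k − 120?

k^2 + k − 30

Euclidean algorithm in ℚ[k]:
  k^4 − 12k^3 − k^2 + 432k − 1260 = ((1/2)k − 15/2)(2k^3 + 6k^2 − 56k − 120) + (72k^2 + 72k − 2160)
  2k^3 + 6k^2 − 56k − 120 = ((1/36)k + 1/18)(72k^2 + 72k − 2160) + (0)
Last nonzero remainder: 72k^2 + 72k − 2160. Dividing through by 72 gives the monic gcd k^2 + k − 30.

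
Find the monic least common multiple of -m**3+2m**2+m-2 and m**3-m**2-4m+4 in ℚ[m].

m**4-5m**2+4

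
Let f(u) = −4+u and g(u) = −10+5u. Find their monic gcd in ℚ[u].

1

Euclidean algorithm in ℚ[u]:
  u−4 = (1/5)(5u−10) + (−2)
  5u−10 = (−(5/2)u+5)(−2) + (0)
The last nonzero remainder is the constant −2, so the polynomials are coprime and gcd = 1.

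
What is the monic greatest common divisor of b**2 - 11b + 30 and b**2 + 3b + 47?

1

By polynomial division,
  b**2 - 11b + 30 = (b**2 + 3b + 47) + (-14b - 17)
  b**2 + 3b + 47 = (-(1/14)b - 25/196)(-14b - 17) + (8787/196)
  -14b - 17 = (-(2744/8787)b - 3332/8787)(8787/196) + (0)
The last nonzero remainder is the constant 8787/196, so the polynomials are coprime and gcd = 1.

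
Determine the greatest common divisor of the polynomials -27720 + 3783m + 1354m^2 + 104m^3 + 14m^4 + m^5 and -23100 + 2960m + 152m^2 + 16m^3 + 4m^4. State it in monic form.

1155 + 83m + 9m^2 + m^3

Euclidean algorithm in ℚ[m]:
  m^5 + 14m^4 + 104m^3 + 1354m^2 + 3783m - 27720 = ((1/4)m + 5/2)(4m^4 + 16m^3 + 152m^2 + 2960m - 23100) + (26m^3 + 234m^2 + 2158m + 30030)
  4m^4 + 16m^3 + 152m^2 + 2960m - 23100 = ((2/13)m - 10/13)(26m^3 + 234m^2 + 2158m + 30030) + (0)
Last nonzero remainder: 26m^3 + 234m^2 + 2158m + 30030. Dividing through by 26 gives the monic gcd m^3 + 9m^2 + 83m + 1155.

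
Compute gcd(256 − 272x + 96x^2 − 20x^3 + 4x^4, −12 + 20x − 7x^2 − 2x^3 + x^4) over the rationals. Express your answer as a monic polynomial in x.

4 − 4x + x^2

Euclidean algorithm in ℚ[x]:
  4x^4 − 20x^3 + 96x^2 − 272x + 256 = (4)(x^4 − 2x^3 − 7x^2 + 20x − 12) + (−12x^3 + 124x^2 − 352x + 304)
  x^4 − 2x^3 − 7x^2 + 20x − 12 = (−(1/12)x − 25/36)(−12x^3 + 124x^2 − 352x + 304) + ((448/9)x^2 − (1792/9)x + 1792/9)
  −12x^3 + 124x^2 − 352x + 304 = (−(27/112)x + 171/112)((448/9)x^2 − (1792/9)x + 1792/9) + (0)
Last nonzero remainder: (448/9)x^2 − (1792/9)x + 1792/9. Dividing through by 448/9 gives the monic gcd x^2 − 4x + 4.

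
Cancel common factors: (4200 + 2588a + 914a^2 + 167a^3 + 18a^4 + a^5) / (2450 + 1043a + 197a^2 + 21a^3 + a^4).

Euclidean algorithm in ℚ[a]:
  a^5 + 18a^4 + 167a^3 + 914a^2 + 2588a + 4200 = (a - 3)(a^4 + 21a^3 + 197a^2 + 1043a + 2450) + (33a^3 + 462a^2 + 3267a + 11550)
  a^4 + 21a^3 + 197a^2 + 1043a + 2450 = ((1/33)a + 7/33)(33a^3 + 462a^2 + 3267a + 11550) + (0)
Last nonzero remainder: 33a^3 + 462a^2 + 3267a + 11550. Dividing through by 33 gives the monic gcd a^3 + 14a^2 + 99a + 350.
Cancel a^3 + 14a^2 + 99a + 350 from numerator and denominator to get the reduced form.

(12 + 4a + a^2)/(7 + a)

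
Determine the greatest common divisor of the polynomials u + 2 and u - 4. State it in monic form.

1

By polynomial division,
  u + 2 = (u - 4) + (6)
  u - 4 = ((1/6)u - 2/3)(6) + (0)
The last nonzero remainder is the constant 6, so the polynomials are coprime and gcd = 1.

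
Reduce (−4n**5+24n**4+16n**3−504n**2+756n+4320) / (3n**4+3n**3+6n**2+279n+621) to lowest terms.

(−4n**3+48n**2−236n+480)/(3n**2−15n+69)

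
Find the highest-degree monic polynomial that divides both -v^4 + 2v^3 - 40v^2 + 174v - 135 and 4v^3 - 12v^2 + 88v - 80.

Euclidean algorithm in ℚ[v]:
  -v^4 + 2v^3 - 40v^2 + 174v - 135 = (-(1/4)v - 1/4)(4v^3 - 12v^2 + 88v - 80) + (-21v^2 + 176v - 155)
  4v^3 - 12v^2 + 88v - 80 = (-(4/21)v - 452/441)(-21v^2 + 176v - 155) + ((105340/441)v - 105340/441)
  -21v^2 + 176v - 155 = (-(9261/105340)v + 13671/21068)((105340/441)v - 105340/441) + (0)
Last nonzero remainder: (105340/441)v - 105340/441. Dividing through by 105340/441 gives the monic gcd v - 1.

v - 1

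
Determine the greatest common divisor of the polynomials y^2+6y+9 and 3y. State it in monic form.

Repeated division with remainder:
  y^2+6y+9 = ((1/3)y+2)(3y) + (9)
  3y = ((1/3)y)(9) + (0)
The last nonzero remainder is the constant 9, so the polynomials are coprime and gcd = 1.

1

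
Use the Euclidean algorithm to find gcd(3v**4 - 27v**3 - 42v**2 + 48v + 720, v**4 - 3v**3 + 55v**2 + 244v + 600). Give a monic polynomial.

v**2 + 4v + 8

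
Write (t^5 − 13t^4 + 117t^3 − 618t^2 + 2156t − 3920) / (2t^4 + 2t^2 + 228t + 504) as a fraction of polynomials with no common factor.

By polynomial division,
  t^5 − 13t^4 + 117t^3 − 618t^2 + 2156t − 3920 = ((1/2)t − 13/2)(2t^4 + 2t^2 + 228t + 504) + (116t^3 − 719t^2 + 3386t − 644)
  2t^4 + 2t^2 + 228t + 504 = ((1/58)t + 719/6728)(116t^3 − 719t^2 + 3386t − 644) + ((137641/6728)t^2 − (412923/3364)t + 963487/1682)
  116t^3 − 719t^2 + 3386t − 644 = ((780448/137641)t − 154744/137641)((137641/6728)t^2 − (412923/3364)t + 963487/1682) + (0)
Last nonzero remainder: (137641/6728)t^2 − (412923/3364)t + 963487/1682. Dividing through by 137641/6728 gives the monic gcd t^2 − 6t + 28.
Cancel t^2 − 6t + 28 from numerator and denominator to get the reduced form.

(t^3 − 7t^2 + 47t − 140)/(2t^2 + 12t + 18)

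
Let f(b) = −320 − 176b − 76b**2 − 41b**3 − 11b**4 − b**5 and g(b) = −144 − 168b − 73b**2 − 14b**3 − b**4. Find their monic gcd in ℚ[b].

16 + 8b + b**2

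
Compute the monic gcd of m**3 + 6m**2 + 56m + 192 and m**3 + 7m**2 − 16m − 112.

m + 4

Apply the Euclidean algorithm:
  m**3 + 6m**2 + 56m + 192 = (m**3 + 7m**2 − 16m − 112) + (−m**2 + 72m + 304)
  m**3 + 7m**2 − 16m − 112 = (−m − 79)(−m**2 + 72m + 304) + (5976m + 23904)
  −m**2 + 72m + 304 = (−(1/5976)m + 19/1494)(5976m + 23904) + (0)
Last nonzero remainder: 5976m + 23904. Dividing through by 5976 gives the monic gcd m + 4.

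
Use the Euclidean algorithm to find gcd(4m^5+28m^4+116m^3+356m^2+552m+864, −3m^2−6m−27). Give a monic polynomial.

Repeated division with remainder:
  4m^5+28m^4+116m^3+356m^2+552m+864 = (−(4/3)m^3−(20/3)m^2−(40/3)m−32)(−3m^2−6m−27) + (0)
Last nonzero remainder: −3m^2−6m−27. Dividing through by −3 gives the monic gcd m^2+2m+9.

m^2+2m+9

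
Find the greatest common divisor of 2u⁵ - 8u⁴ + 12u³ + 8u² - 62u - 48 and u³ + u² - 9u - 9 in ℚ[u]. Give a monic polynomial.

u² - 2u - 3

By polynomial division,
  2u⁵ - 8u⁴ + 12u³ + 8u² - 62u - 48 = (2u² - 10u + 40)(u³ + u² - 9u - 9) + (-104u² + 208u + 312)
  u³ + u² - 9u - 9 = (-(1/104)u - 3/104)(-104u² + 208u + 312) + (0)
Last nonzero remainder: -104u² + 208u + 312. Dividing through by -104 gives the monic gcd u² - 2u - 3.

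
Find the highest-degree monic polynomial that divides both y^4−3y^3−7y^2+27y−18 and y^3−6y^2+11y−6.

Euclidean algorithm in ℚ[y]:
  y^4−3y^3−7y^2+27y−18 = (y+3)(y^3−6y^2+11y−6) + (0)
The last nonzero remainder y^3−6y^2+11y−6 is already monic.

y^3−6y^2+11y−6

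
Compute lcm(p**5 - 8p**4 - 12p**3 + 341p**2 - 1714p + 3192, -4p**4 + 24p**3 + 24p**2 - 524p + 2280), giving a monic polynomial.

Euclidean algorithm in ℚ[p]:
  p**5 - 8p**4 - 12p**3 + 341p**2 - 1714p + 3192 = (-(1/4)p + 1/2)(-4p**4 + 24p**3 + 24p**2 - 524p + 2280) + (-18p**3 + 198p**2 - 882p + 2052)
  -4p**4 + 24p**3 + 24p**2 - 524p + 2280 = ((2/9)p + 10/9)(-18p**3 + 198p**2 - 882p + 2052) + (0)
Last nonzero remainder: -18p**3 + 198p**2 - 882p + 2052. Dividing through by -18 gives the monic gcd p**3 - 11p**2 + 49p - 114.
Then lcm(f, g) = f·g / gcd(f, g); expanding and making the result monic gives the answer.

p**6 - 3p**5 - 52p**4 + 281p**3 - 9p**2 - 5378p + 15960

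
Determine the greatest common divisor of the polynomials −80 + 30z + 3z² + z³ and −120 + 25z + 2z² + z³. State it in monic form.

40 + 5z + z²

Euclidean algorithm in ℚ[z]:
  z³ + 3z² + 30z − 80 = (z³ + 2z² + 25z − 120) + (z² + 5z + 40)
  z³ + 2z² + 25z − 120 = (z − 3)(z² + 5z + 40) + (0)
The last nonzero remainder z² + 5z + 40 is already monic.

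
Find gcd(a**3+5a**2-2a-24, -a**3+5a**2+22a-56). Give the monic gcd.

a**2+2a-8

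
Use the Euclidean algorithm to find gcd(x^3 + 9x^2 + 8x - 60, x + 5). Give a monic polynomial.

Repeated division with remainder:
  x^3 + 9x^2 + 8x - 60 = (x^2 + 4x - 12)(x + 5) + (0)
The last nonzero remainder x + 5 is already monic.

x + 5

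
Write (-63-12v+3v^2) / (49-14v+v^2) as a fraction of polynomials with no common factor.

(9+3v)/(-7+v)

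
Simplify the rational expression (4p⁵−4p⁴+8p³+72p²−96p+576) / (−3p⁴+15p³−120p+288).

(−4p²−24)/(3p−12)

Repeated division with remainder:
  4p⁵−4p⁴+8p³+72p²−96p+576 = (−(4/3)p−16/3)(−3p⁴+15p³−120p+288) + (88p³−88p²−352p+2112)
  −3p⁴+15p³−120p+288 = (−(3/88)p+3/22)(88p³−88p²−352p+2112) + (0)
Last nonzero remainder: 88p³−88p²−352p+2112. Dividing through by 88 gives the monic gcd p³−p²−4p+24.
Cancel p³−p²−4p+24 from numerator and denominator to get the reduced form.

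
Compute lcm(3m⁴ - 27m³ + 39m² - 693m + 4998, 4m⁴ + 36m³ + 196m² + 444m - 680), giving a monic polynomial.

m⁶ - 5m⁵ - 28m⁴ - 134m³ + 677m² + 7819m - 8330

Euclidean algorithm in ℚ[m]:
  3m⁴ - 27m³ + 39m² - 693m + 4998 = (3/4)(4m⁴ + 36m³ + 196m² + 444m - 680) + (-54m³ - 108m² - 1026m + 5508)
  4m⁴ + 36m³ + 196m² + 444m - 680 = (-(2/27)m - 14/27)(-54m³ - 108m² - 1026m + 5508) + (64m² + 320m + 2176)
  -54m³ - 108m² - 1026m + 5508 = (-(27/32)m + 81/32)(64m² + 320m + 2176) + (0)
Last nonzero remainder: 64m² + 320m + 2176. Dividing through by 64 gives the monic gcd m² + 5m + 34.
Then lcm(f, g) = f·g / gcd(f, g); expanding and making the result monic gives the answer.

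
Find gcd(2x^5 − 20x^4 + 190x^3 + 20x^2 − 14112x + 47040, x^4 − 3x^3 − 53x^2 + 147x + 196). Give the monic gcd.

x^3 − 4x^2 − 49x + 196

By polynomial division,
  2x^5 − 20x^4 + 190x^3 + 20x^2 − 14112x + 47040 = (2x − 14)(x^4 − 3x^3 − 53x^2 + 147x + 196) + (254x^3 − 1016x^2 − 12446x + 49784)
  x^4 − 3x^3 − 53x^2 + 147x + 196 = ((1/254)x + 1/254)(254x^3 − 1016x^2 − 12446x + 49784) + (0)
Last nonzero remainder: 254x^3 − 1016x^2 − 12446x + 49784. Dividing through by 254 gives the monic gcd x^3 − 4x^2 − 49x + 196.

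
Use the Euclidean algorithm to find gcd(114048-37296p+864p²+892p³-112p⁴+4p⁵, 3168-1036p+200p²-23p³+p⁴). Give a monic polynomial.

Euclidean algorithm in ℚ[p]:
  4p⁵-112p⁴+892p³+864p²-37296p+114048 = (4p-20)(p⁴-23p³+200p²-1036p+3168) + (-368p³+9008p²-70688p+177408)
  p⁴-23p³+200p²-1036p+3168 = (-(1/368)p-17/4232)(-368p³+9008p²-70688p+177408) + ((23328/529)p²-(443232/529)p+2052864/529)
  -368p³+9008p²-70688p+177408 = (-(12167/1458)p+3703/81)((23328/529)p²-(443232/529)p+2052864/529) + (0)
Last nonzero remainder: (23328/529)p²-(443232/529)p+2052864/529. Dividing through by 23328/529 gives the monic gcd p²-19p+88.

88-19p+p²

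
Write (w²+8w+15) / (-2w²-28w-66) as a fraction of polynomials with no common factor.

(-w-5)/(2w+22)

By polynomial division,
  w²+8w+15 = (-1/2)(-2w²-28w-66) + (-6w-18)
  -2w²-28w-66 = ((1/3)w+11/3)(-6w-18) + (0)
Last nonzero remainder: -6w-18. Dividing through by -6 gives the monic gcd w+3.
Cancel w+3 from numerator and denominator to get the reduced form.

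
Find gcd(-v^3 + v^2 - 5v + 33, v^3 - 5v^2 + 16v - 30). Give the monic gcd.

v - 3

By polynomial division,
  -v^3 + v^2 - 5v + 33 = (-1)(v^3 - 5v^2 + 16v - 30) + (-4v^2 + 11v + 3)
  v^3 - 5v^2 + 16v - 30 = (-(1/4)v + 9/16)(-4v^2 + 11v + 3) + ((169/16)v - 507/16)
  -4v^2 + 11v + 3 = (-(64/169)v - 16/169)((169/16)v - 507/16) + (0)
Last nonzero remainder: (169/16)v - 507/16. Dividing through by 169/16 gives the monic gcd v - 3.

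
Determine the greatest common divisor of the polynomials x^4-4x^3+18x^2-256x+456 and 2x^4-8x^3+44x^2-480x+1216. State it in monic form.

By polynomial division,
  x^4-4x^3+18x^2-256x+456 = (1/2)(2x^4-8x^3+44x^2-480x+1216) + (-4x^2-16x-152)
  2x^4-8x^3+44x^2-480x+1216 = (-(1/2)x^2+4x-8)(-4x^2-16x-152) + (0)
Last nonzero remainder: -4x^2-16x-152. Dividing through by -4 gives the monic gcd x^2+4x+38.

x^2+4x+38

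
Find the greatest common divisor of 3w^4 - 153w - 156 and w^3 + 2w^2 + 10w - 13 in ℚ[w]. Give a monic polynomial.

w^2 + 3w + 13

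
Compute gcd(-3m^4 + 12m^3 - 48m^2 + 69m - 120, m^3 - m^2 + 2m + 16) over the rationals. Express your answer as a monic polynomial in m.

m^2 - 3m + 8

Apply the Euclidean algorithm:
  -3m^4 + 12m^3 - 48m^2 + 69m - 120 = (-3m + 9)(m^3 - m^2 + 2m + 16) + (-33m^2 + 99m - 264)
  m^3 - m^2 + 2m + 16 = (-(1/33)m - 2/33)(-33m^2 + 99m - 264) + (0)
Last nonzero remainder: -33m^2 + 99m - 264. Dividing through by -33 gives the monic gcd m^2 - 3m + 8.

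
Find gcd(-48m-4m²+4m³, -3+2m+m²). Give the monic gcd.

Euclidean algorithm in ℚ[m]:
  4m³-4m²-48m = (4m-12)(m²+2m-3) + (-12m-36)
  m²+2m-3 = (-(1/12)m+1/12)(-12m-36) + (0)
Last nonzero remainder: -12m-36. Dividing through by -12 gives the monic gcd m+3.

3+m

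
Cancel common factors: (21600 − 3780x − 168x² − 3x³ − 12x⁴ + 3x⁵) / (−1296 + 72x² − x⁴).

(600 − 105x + 12x² − 3x³)/(−36 + x²)

Repeated division with remainder:
  3x⁵ − 12x⁴ − 3x³ − 168x² − 3780x + 21600 = (−3x + 12)(−x⁴ + 72x² − 1296) + (213x³ − 1032x² − 7668x + 37152)
  −x⁴ + 72x² − 1296 = (−(1/213)x − 344/15123)(213x³ − 1032x² − 7668x + 37152) + ((63140/5041)x² − 2273040/5041)
  213x³ − 1032x² − 7668x + 37152 = ((1073733/63140)x − 1300578/15785)((63140/5041)x² − 2273040/5041) + (0)
Last nonzero remainder: (63140/5041)x² − 2273040/5041. Dividing through by 63140/5041 gives the monic gcd x² − 36.
Cancel x² − 36 from numerator and denominator to get the reduced form.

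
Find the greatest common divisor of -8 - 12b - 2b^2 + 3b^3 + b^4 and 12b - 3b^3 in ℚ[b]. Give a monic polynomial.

-4 + b^2

By polynomial division,
  b^4 + 3b^3 - 2b^2 - 12b - 8 = (-(1/3)b - 1)(-3b^3 + 12b) + (2b^2 - 8)
  -3b^3 + 12b = (-(3/2)b)(2b^2 - 8) + (0)
Last nonzero remainder: 2b^2 - 8. Dividing through by 2 gives the monic gcd b^2 - 4.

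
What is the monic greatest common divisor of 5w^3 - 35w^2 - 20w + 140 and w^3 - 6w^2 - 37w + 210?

w - 7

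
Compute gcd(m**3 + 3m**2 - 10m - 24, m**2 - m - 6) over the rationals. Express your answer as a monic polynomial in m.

Repeated division with remainder:
  m**3 + 3m**2 - 10m - 24 = (m + 4)(m**2 - m - 6) + (0)
The last nonzero remainder m**2 - m - 6 is already monic.

m**2 - m - 6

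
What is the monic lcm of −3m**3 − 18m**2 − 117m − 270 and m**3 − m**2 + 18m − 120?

By polynomial division,
  −3m**3 − 18m**2 − 117m − 270 = (−3)(m**3 − m**2 + 18m − 120) + (−21m**2 − 63m − 630)
  m**3 − m**2 + 18m − 120 = (−(1/21)m + 4/21)(−21m**2 − 63m − 630) + (0)
Last nonzero remainder: −21m**2 − 63m − 630. Dividing through by −21 gives the monic gcd m**2 + 3m + 30.
Then lcm(f, g) = f·g / gcd(f, g); expanding and making the result monic gives the answer.

m**4 + 2m**3 + 15m**2 − 66m − 360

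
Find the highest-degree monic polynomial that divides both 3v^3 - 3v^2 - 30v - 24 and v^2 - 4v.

v - 4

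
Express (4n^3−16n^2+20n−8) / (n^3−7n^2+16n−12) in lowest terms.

Euclidean algorithm in ℚ[n]:
  4n^3−16n^2+20n−8 = (4)(n^3−7n^2+16n−12) + (12n^2−44n+40)
  n^3−7n^2+16n−12 = ((1/12)n−5/18)(12n^2−44n+40) + ((4/9)n−8/9)
  12n^2−44n+40 = (27n−45)((4/9)n−8/9) + (0)
Last nonzero remainder: (4/9)n−8/9. Dividing through by 4/9 gives the monic gcd n−2.
Cancel n−2 from numerator and denominator to get the reduced form.

(4n^2−8n+4)/(n^2−5n+6)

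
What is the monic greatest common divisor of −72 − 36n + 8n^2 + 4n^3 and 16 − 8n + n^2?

Repeated division with remainder:
  4n^3 + 8n^2 − 36n − 72 = (4n + 40)(n^2 − 8n + 16) + (220n − 712)
  n^2 − 8n + 16 = ((1/220)n − 131/6050)(220n − 712) + (1764/3025)
  220n − 712 = ((166375/441)n − 538450/441)(1764/3025) + (0)
The last nonzero remainder is the constant 1764/3025, so the polynomials are coprime and gcd = 1.

1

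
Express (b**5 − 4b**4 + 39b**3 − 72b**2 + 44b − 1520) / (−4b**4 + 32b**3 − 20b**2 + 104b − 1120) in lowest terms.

(−b**2 + 3b − 38)/(4b − 28)

Repeated division with remainder:
  b**5 − 4b**4 + 39b**3 − 72b**2 + 44b − 1520 = (−(1/4)b − 1)(−4b**4 + 32b**3 − 20b**2 + 104b − 1120) + (66b**3 − 66b**2 − 132b − 2640)
  −4b**4 + 32b**3 − 20b**2 + 104b − 1120 = (−(2/33)b + 14/33)(66b**3 − 66b**2 − 132b − 2640) + (0)
Last nonzero remainder: 66b**3 − 66b**2 − 132b − 2640. Dividing through by 66 gives the monic gcd b**3 − b**2 − 2b − 40.
Cancel b**3 − b**2 − 2b − 40 from numerator and denominator to get the reduced form.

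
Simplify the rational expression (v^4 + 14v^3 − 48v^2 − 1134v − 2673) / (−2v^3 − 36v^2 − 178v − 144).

(−v^3 − 5v^2 + 93v + 297)/(2v^2 + 18v + 16)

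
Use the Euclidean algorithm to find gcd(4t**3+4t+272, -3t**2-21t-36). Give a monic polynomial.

Apply the Euclidean algorithm:
  4t**3+4t+272 = (-(4/3)t+28/3)(-3t**2-21t-36) + (152t+608)
  -3t**2-21t-36 = (-(3/152)t-9/152)(152t+608) + (0)
Last nonzero remainder: 152t+608. Dividing through by 152 gives the monic gcd t+4.

t+4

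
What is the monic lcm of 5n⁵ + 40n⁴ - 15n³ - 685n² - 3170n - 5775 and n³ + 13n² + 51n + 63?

n⁶ + 11n⁵ + 21n⁴ - 146n³ - 1045n² - 3057n - 3465

Repeated division with remainder:
  5n⁵ + 40n⁴ - 15n³ - 685n² - 3170n - 5775 = (5n² - 25n + 55)(n³ + 13n² + 51n + 63) + (-440n² - 4400n - 9240)
  n³ + 13n² + 51n + 63 = (-(1/440)n - 3/440)(-440n² - 4400n - 9240) + (0)
Last nonzero remainder: -440n² - 4400n - 9240. Dividing through by -440 gives the monic gcd n² + 10n + 21.
Then lcm(f, g) = f·g / gcd(f, g); expanding and making the result monic gives the answer.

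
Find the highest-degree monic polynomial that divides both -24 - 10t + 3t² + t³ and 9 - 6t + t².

-3 + t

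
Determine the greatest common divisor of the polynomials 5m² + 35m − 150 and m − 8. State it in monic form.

Repeated division with remainder:
  5m² + 35m − 150 = (5m + 75)(m − 8) + (450)
  m − 8 = ((1/450)m − 4/225)(450) + (0)
The last nonzero remainder is the constant 450, so the polynomials are coprime and gcd = 1.

1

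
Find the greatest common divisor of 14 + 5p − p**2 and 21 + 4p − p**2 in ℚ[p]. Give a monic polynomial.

By polynomial division,
  −p**2 + 5p + 14 = (−p**2 + 4p + 21) + (p − 7)
  −p**2 + 4p + 21 = (−p − 3)(p − 7) + (0)
The last nonzero remainder p − 7 is already monic.

−7 + p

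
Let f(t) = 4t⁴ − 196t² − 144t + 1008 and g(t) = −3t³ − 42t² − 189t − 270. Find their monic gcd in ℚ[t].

Euclidean algorithm in ℚ[t]:
  4t⁴ − 196t² − 144t + 1008 = (−(4/3)t + 56/3)(−3t³ − 42t² − 189t − 270) + (336t² + 3024t + 6048)
  −3t³ − 42t² − 189t − 270 = (−(1/112)t − 5/112)(336t² + 3024t + 6048) + (0)
Last nonzero remainder: 336t² + 3024t + 6048. Dividing through by 336 gives the monic gcd t² + 9t + 18.

t² + 9t + 18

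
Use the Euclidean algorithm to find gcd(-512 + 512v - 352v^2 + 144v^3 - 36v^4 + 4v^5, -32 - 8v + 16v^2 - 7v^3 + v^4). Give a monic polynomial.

-32 + 24v - 8v^2 + v^3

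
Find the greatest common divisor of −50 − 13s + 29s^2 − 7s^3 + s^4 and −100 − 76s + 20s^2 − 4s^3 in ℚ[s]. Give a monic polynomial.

By polynomial division,
  s^4 − 7s^3 + 29s^2 − 13s − 50 = (−(1/4)s + 1/2)(−4s^3 + 20s^2 − 76s − 100) + (0)
Last nonzero remainder: −4s^3 + 20s^2 − 76s − 100. Dividing through by −4 gives the monic gcd s^3 − 5s^2 + 19s + 25.

25 + 19s − 5s^2 + s^3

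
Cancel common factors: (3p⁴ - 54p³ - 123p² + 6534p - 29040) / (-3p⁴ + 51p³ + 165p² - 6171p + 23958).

(-p² + 18p - 80)/(p² - 17p + 66)

Euclidean algorithm in ℚ[p]:
  3p⁴ - 54p³ - 123p² + 6534p - 29040 = (-1)(-3p⁴ + 51p³ + 165p² - 6171p + 23958) + (-3p³ + 42p² + 363p - 5082)
  -3p⁴ + 51p³ + 165p² - 6171p + 23958 = (p - 3)(-3p³ + 42p² + 363p - 5082) + (-72p² + 8712)
  -3p³ + 42p² + 363p - 5082 = ((1/24)p - 7/12)(-72p² + 8712) + (0)
Last nonzero remainder: -72p² + 8712. Dividing through by -72 gives the monic gcd p² - 121.
Cancel p² - 121 from numerator and denominator to get the reduced form.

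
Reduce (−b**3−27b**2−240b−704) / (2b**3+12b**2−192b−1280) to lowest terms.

Euclidean algorithm in ℚ[b]:
  −b**3−27b**2−240b−704 = (−1/2)(2b**3+12b**2−192b−1280) + (−21b**2−336b−1344)
  2b**3+12b**2−192b−1280 = (−(2/21)b+20/21)(−21b**2−336b−1344) + (0)
Last nonzero remainder: −21b**2−336b−1344. Dividing through by −21 gives the monic gcd b**2+16b+64.
Cancel b**2+16b+64 from numerator and denominator to get the reduced form.

(−b−11)/(2b−20)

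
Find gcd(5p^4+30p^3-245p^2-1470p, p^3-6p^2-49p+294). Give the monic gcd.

Repeated division with remainder:
  5p^4+30p^3-245p^2-1470p = (5p+60)(p^3-6p^2-49p+294) + (360p^2-17640)
  p^3-6p^2-49p+294 = ((1/360)p-1/60)(360p^2-17640) + (0)
Last nonzero remainder: 360p^2-17640. Dividing through by 360 gives the monic gcd p^2-49.

p^2-49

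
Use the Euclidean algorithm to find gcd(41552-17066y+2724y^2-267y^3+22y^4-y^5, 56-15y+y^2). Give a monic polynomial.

Euclidean algorithm in ℚ[y]:
  -y^5+22y^4-267y^3+2724y^2-17066y+41552 = (-y^3+7y^2-106y+742)(y^2-15y+56) + (0)
The last nonzero remainder y^2-15y+56 is already monic.

56-15y+y^2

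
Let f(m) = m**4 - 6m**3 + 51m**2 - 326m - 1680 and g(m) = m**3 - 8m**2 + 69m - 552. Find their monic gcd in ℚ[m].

m - 8

Apply the Euclidean algorithm:
  m**4 - 6m**3 + 51m**2 - 326m - 1680 = (m + 2)(m**3 - 8m**2 + 69m - 552) + (-2m**2 + 88m - 576)
  m**3 - 8m**2 + 69m - 552 = (-(1/2)m - 18)(-2m**2 + 88m - 576) + (1365m - 10920)
  -2m**2 + 88m - 576 = (-(2/1365)m + 24/455)(1365m - 10920) + (0)
Last nonzero remainder: 1365m - 10920. Dividing through by 1365 gives the monic gcd m - 8.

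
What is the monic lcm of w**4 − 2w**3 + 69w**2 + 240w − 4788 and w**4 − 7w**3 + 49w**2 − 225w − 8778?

By polynomial division,
  w**4 − 2w**3 + 69w**2 + 240w − 4788 = (w**4 − 7w**3 + 49w**2 − 225w − 8778) + (5w**3 + 20w**2 + 465w + 3990)
  w**4 − 7w**3 + 49w**2 − 225w − 8778 = ((1/5)w − 11/5)(5w**3 + 20w**2 + 465w + 3990) + (0)
Last nonzero remainder: 5w**3 + 20w**2 + 465w + 3990. Dividing through by 5 gives the monic gcd w**3 + 4w**2 + 93w + 798.
Then lcm(f, g) = f·g / gcd(f, g); expanding and making the result monic gives the answer.

w**5 − 13w**4 + 91w**3 − 519w**2 − 7428w + 52668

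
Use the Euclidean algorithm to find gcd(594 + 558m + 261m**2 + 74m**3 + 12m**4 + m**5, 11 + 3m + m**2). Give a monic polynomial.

11 + 3m + m**2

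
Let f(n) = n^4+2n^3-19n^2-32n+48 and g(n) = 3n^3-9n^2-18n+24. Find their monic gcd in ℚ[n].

n^2-5n+4

By polynomial division,
  n^4+2n^3-19n^2-32n+48 = ((1/3)n+5/3)(3n^3-9n^2-18n+24) + (2n^2-10n+8)
  3n^3-9n^2-18n+24 = ((3/2)n+3)(2n^2-10n+8) + (0)
Last nonzero remainder: 2n^2-10n+8. Dividing through by 2 gives the monic gcd n^2-5n+4.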